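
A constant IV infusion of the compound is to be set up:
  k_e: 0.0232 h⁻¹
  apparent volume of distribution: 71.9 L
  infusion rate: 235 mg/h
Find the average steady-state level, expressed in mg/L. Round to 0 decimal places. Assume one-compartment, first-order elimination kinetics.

141 mg/L

CL = k × Vd = 0.02320 × 71.9 = 1.668 L/h
At steady state Css = R₀ / CL = 235 / 1.668 = 140.9 mg/L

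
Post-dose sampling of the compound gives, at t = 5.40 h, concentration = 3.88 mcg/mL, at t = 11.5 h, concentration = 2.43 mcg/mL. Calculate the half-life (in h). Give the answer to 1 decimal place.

9.0 h

k = ln(C₁/C₂) / (t₂ − t₁) = ln(3.88/2.43) / (11.5 − 5.40)
  = 0.4679 / 6.100 = 0.07670 h⁻¹
t½ = ln2 / k = 0.693147 / 0.07670 = 9.037 h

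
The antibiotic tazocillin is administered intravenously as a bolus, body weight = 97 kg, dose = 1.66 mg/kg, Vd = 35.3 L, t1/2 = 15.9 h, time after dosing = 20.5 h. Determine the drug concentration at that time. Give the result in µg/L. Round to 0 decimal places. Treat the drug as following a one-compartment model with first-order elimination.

1866 µg/L

Total dose = 1.66 × 97 = 161.0 mg
C₀ = Dose / Vd = 161.0 / 35.3 = 4.561 mg/L
k = ln2 / t½ = 0.693147 / 15.9 = 0.04359 h⁻¹
C = C₀ · e^(−k·t) = 4.561 × e^(−0.04359 × 20.5)
  = 4.561 × 0.4092 = 1.866 mg/L
Convert: 1.866 mg/L × 1000 = 1866 µg/L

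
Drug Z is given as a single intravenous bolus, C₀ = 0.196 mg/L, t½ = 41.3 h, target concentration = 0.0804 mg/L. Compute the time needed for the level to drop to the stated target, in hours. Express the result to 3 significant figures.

k = ln2 / t½ = 0.693147 / 41.3 = 0.01678 h⁻¹
t = ln(C₀ / C) / k = ln(0.1960 / 0.0804) / 0.01678
  = ln(2.438) / 0.01678 = 0.8912 / 0.01678 = 53.11 h

53.1 h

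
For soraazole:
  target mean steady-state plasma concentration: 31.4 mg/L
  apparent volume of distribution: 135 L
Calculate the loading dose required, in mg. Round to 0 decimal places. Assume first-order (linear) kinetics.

LD = Css × Vd = 31.4 × 135 = 4239 mg

4239 mg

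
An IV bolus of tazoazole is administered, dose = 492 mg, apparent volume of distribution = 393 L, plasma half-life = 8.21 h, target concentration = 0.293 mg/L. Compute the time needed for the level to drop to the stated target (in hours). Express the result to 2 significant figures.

17 h

C₀ = Dose / Vd = 492.0 / 393 = 1.252 mg/L
k = ln2 / t½ = 0.693147 / 8.21 = 0.08443 h⁻¹
t = ln(C₀ / C) / k = ln(1.252 / 0.293) / 0.08443
  = ln(4.273) / 0.08443 = 1.452 / 0.08443 = 17.20 h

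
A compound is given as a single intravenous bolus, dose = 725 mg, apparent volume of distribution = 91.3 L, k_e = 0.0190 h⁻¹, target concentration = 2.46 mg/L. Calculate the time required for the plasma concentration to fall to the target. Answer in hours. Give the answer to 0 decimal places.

62 h

C₀ = Dose / Vd = 725.0 / 91.3 = 7.941 mg/L
t = ln(C₀ / C) / k = ln(7.941 / 2.46) / 0.01900
  = ln(3.228) / 0.01900 = 1.172 / 0.01900 = 61.68 h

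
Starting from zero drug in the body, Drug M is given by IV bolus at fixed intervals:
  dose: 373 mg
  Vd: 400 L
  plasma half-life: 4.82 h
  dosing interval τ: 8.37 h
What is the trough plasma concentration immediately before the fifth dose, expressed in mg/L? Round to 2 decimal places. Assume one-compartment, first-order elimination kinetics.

0.40 mg/L

C₀ per dose = Dose / Vd = 373 / 400 = 0.9325 mg/L
k = ln2 / t½ = 0.693147 / 4.82 = 0.1438 h⁻¹
Fraction remaining after one interval: r = e^(−kτ) = e^(−0.1438 × 8.37) = 0.3001
Before dose 5, 4 doses have been given (aged 1τ, 2τ, 3τ, 4τ).
C_trough = C₀ × (r + r² + … + r^4) = C₀ × r(1−r^4)/(1−r)
        = 0.9325 × 0.3001 × (1 − 0.008111) / (1 − 0.3001) = 0.3966 mg/L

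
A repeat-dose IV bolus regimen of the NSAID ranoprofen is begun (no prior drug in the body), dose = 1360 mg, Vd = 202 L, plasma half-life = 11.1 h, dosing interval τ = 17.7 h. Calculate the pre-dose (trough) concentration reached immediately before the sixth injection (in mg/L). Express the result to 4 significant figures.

C₀ per dose = Dose / Vd = 1360 / 202 = 6.733 mg/L
k = ln2 / t½ = 0.693147 / 11.1 = 0.06245 h⁻¹
Fraction remaining after one interval: r = e^(−kτ) = e^(−0.06245 × 17.7) = 0.3311
Before dose 6, 5 doses have been given (aged 1τ, 2τ, 3τ, 4τ, 5τ).
C_trough = C₀ × (r + r² + … + r^5) = C₀ × r(1−r^5)/(1−r)
        = 6.733 × 0.3311 × (1 − 0.003979) / (1 − 0.3311) = 3.320 mg/L

3.320 mg/L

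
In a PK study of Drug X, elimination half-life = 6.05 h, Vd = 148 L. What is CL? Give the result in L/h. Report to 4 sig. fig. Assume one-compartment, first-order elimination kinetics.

16.96 L/h

k = ln2 / t½ = 0.693147 / 6.05 = 0.1146 h⁻¹
CL = k × Vd = 0.1146 × 148 = 16.96 L/h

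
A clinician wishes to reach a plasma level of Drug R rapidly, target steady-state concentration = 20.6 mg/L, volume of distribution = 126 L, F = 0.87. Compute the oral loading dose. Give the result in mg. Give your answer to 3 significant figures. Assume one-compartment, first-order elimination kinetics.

LD = Css × Vd / F = 20.6 × 126 / 0.87 = 2983 mg

2980 mg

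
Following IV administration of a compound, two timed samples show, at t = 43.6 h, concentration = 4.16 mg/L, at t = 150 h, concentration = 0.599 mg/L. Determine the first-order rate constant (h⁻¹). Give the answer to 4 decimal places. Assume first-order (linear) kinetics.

0.0182 h⁻¹

k = ln(C₁/C₂) / (t₂ − t₁) = ln(4.16/0.599) / (150 − 43.6)
  = 1.938 / 106.4 = 0.01821 h⁻¹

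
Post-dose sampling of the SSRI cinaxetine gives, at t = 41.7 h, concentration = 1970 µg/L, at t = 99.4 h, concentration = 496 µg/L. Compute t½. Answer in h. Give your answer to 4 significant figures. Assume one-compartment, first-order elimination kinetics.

29.00 h

k = ln(C₁/C₂) / (t₂ − t₁) = ln(1970/496) / (99.4 − 41.7)
  = 1.379 / 57.70 = 0.02390 h⁻¹
t½ = ln2 / k = 0.693147 / 0.02390 = 29.00 h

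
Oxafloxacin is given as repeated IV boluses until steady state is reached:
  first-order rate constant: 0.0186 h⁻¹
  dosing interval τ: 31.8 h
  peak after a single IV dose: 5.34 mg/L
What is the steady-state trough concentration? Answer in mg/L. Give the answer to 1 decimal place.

e^(−kτ) = e^(−0.01860 × 31.8) = 0.5535
Accumulation ratio R = 1 / (1 − e^(−kτ)) = 1 / (1 − 0.5535) = 2.240
Steady-state trough = C₀ × R × e^(−kτ) = 5.34 × 2.240 × 0.5535 = 6.621 mg/L

6.6 mg/L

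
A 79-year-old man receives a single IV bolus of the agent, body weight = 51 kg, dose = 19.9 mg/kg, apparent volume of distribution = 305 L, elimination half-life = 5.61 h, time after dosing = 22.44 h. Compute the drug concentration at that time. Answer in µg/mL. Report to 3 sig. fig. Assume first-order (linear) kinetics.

Total dose = 19.9 × 51 = 1015 mg
C₀ = Dose / Vd = 1015 / 305 = 3.328 mg/L
k = ln2 / t½ = 0.693147 / 5.61 = 0.1236 h⁻¹
t / t½ = 22.44 / 5.61 = 4 half-lives
C = C₀ × (1/2)^4 = 3.328 × 0.06250 = 0.2080 mg/L
(0.2080 mg/L = 0.2080 µg/mL)

0.208 µg/mL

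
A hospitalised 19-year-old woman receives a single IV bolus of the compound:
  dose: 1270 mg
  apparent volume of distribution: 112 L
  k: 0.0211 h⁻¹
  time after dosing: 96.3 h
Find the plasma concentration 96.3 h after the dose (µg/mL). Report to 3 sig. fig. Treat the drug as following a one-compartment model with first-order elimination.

C₀ = Dose / Vd = 1270 / 112 = 11.34 mg/L
C = C₀ · e^(−k·t) = 11.34 × e^(−0.02110 × 96.3)
  = 11.34 × 0.1311 = 1.487 mg/L
(1.487 mg/L = 1.487 µg/mL)

1.49 µg/mL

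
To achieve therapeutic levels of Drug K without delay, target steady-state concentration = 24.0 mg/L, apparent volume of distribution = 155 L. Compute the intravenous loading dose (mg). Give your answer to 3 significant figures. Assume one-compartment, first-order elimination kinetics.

3720 mg

LD = Css × Vd = 24.0 × 155 = 3720 mg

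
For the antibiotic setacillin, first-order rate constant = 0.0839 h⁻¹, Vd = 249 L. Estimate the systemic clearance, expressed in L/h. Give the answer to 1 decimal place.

CL = k × Vd = 0.0839 × 249 = 20.89 L/h

20.9 L/h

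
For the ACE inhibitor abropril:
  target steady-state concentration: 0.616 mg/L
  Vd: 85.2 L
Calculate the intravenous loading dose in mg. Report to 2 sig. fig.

LD = Css × Vd = 0.616 × 85.2 = 52.48 mg

52 mg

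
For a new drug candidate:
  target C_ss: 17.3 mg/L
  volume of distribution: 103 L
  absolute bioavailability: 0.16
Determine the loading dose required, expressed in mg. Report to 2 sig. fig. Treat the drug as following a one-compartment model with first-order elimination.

11000 mg

LD = Css × Vd / F = 17.3 × 103 / 0.16 = 11140 mg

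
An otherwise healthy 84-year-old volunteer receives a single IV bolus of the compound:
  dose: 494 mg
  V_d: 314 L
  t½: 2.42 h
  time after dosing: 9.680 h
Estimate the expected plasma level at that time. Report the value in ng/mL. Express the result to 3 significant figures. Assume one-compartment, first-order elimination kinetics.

98.3 ng/mL

C₀ = Dose / Vd = 494.0 / 314 = 1.573 mg/L
k = ln2 / t½ = 0.693147 / 2.42 = 0.2864 h⁻¹
t / t½ = 9.680 / 2.42 = 4 half-lives
C = C₀ × (1/2)^4 = 1.573 × 0.06250 = 0.09831 mg/L
Convert: 0.09831 mg/L × 1000 = 98.31 ng/mL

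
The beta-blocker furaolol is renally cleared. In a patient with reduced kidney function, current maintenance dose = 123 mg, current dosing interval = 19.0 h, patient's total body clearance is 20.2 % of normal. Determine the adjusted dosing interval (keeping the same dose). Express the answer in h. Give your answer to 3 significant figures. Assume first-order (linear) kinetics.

94.1 h

To keep the same average steady-state level, dosing rate must scale with clearance.
CL ratio = 20.2 / 100 = 0.2020
New interval (same dose) = 19.0 / 0.2020 = 94.06 h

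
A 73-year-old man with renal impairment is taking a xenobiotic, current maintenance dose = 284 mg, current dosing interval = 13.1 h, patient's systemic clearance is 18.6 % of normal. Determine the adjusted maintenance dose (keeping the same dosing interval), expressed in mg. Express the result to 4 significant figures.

To keep the same average steady-state level, dosing rate must scale with clearance.
CL ratio = 18.6 / 100 = 0.1860
New dose (same interval) = 284 × 0.1860 = 52.82 mg

52.82 mg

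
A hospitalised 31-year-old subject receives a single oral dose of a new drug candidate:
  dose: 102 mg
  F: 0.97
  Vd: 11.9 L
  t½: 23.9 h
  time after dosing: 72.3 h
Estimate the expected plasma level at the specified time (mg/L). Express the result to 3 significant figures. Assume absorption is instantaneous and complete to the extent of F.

Amount reaching circulation = F × Dose = 0.97 × 102.0 = 98.94 mg
C₀ = F·Dose / Vd = 98.94 / 11.9 = 8.314 mg/L
k = ln2 / t½ = 0.693147 / 23.9 = 0.02900 h⁻¹
C = C₀ · e^(−k·t) = 8.314 × e^(−0.02900 × 72.3)
  = 8.314 × 0.1229 = 1.022 mg/L

1.02 mg/L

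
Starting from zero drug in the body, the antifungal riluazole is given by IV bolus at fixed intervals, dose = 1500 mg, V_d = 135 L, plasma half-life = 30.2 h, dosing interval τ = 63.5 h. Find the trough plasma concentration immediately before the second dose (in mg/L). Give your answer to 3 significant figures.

C₀ per dose = Dose / Vd = 1500 / 135 = 11.11 mg/L
k = ln2 / t½ = 0.693147 / 30.2 = 0.02295 h⁻¹
Fraction remaining after one interval: r = e^(−kτ) = e^(−0.02295 × 63.5) = 0.2329
Before dose 2, 1 dose has been given (aged 1τ).
C_trough = C₀ × r = 11.11 × 0.2329 = 2.588 mg/L

2.59 mg/L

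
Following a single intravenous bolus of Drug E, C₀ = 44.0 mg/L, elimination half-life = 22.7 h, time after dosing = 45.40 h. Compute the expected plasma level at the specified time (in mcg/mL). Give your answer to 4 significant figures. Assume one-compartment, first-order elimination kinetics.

11.00 mcg/mL

k = ln2 / t½ = 0.693147 / 22.7 = 0.03054 h⁻¹
t / t½ = 45.40 / 22.7 = 2 half-lives
C = C₀ × (1/2)^2 = 44.00 × 0.2500 = 11.00 mg/L
(11.00 mg/L = 11.00 mcg/mL)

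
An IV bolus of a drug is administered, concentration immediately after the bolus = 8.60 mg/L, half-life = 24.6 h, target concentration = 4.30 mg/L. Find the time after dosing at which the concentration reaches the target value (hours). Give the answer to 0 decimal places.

k = ln2 / t½ = 0.693147 / 24.6 = 0.02818 h⁻¹
t = ln(C₀ / C) / k = ln(8.600 / 4.30) / 0.02818
  = ln(2.000) / 0.02818 = 0.6931 / 0.02818 = 24.60 h

25 h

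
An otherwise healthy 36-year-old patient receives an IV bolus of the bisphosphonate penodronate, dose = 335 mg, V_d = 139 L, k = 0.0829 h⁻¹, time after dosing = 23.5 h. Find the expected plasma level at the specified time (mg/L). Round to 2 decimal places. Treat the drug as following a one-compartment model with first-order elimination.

C₀ = Dose / Vd = 335.0 / 139 = 2.410 mg/L
C = C₀ · e^(−k·t) = 2.410 × e^(−0.08290 × 23.5)
  = 2.410 × 0.1425 = 0.3434 mg/L

0.34 mg/L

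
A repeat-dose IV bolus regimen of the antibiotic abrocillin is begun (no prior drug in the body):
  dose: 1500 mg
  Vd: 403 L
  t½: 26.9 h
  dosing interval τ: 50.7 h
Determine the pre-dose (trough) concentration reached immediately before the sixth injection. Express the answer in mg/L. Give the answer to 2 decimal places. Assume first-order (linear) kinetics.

C₀ per dose = Dose / Vd = 1500 / 403 = 3.722 mg/L
k = ln2 / t½ = 0.693147 / 26.9 = 0.02577 h⁻¹
Fraction remaining after one interval: r = e^(−kτ) = e^(−0.02577 × 50.7) = 0.2708
Before dose 6, 5 doses have been given (aged 1τ, 2τ, 3τ, 4τ, 5τ).
C_trough = C₀ × (r + r² + … + r^5) = C₀ × r(1−r^5)/(1−r)
        = 3.722 × 0.2708 × (1 − 0.001456) / (1 − 0.2708) = 1.380 mg/L

1.38 mg/L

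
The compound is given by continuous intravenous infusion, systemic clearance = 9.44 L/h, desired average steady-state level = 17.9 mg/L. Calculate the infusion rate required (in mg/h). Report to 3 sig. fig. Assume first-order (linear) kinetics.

169 mg/h

At steady state, infusion rate R₀ = Css × CL = 17.9 × 9.440 = 169.0 mg/h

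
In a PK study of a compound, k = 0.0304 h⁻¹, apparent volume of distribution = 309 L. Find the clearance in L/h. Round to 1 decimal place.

CL = k × Vd = 0.0304 × 309 = 9.394 L/h

9.4 L/h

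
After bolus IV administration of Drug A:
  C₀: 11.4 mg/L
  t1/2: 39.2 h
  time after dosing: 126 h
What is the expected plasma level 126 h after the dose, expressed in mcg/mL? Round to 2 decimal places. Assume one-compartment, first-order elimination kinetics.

k = ln2 / t½ = 0.693147 / 39.2 = 0.01768 h⁻¹
C = C₀ · e^(−k·t) = 11.40 × e^(−0.01768 × 126)
  = 11.40 × 0.1078 = 1.229 mg/L
(1.229 mg/L = 1.229 mcg/mL)

1.23 mcg/mL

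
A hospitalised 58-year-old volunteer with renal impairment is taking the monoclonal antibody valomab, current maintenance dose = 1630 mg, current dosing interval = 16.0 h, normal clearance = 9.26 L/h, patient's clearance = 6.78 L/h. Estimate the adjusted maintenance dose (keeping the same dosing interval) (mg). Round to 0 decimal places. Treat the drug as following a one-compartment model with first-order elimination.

To keep the same average steady-state level, dosing rate must scale with clearance.
CL ratio = 6.78 / 9.26 = 0.7322
New dose (same interval) = 1630 × 0.7322 = 1193 mg

1193 mg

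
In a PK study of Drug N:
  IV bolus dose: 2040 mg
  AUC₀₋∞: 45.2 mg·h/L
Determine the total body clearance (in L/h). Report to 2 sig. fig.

CL = Dose / AUC = 2040 / 45.2 = 45.13 L/h

45 L/h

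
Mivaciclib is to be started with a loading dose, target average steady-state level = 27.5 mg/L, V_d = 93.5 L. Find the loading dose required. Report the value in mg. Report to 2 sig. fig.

2600 mg

LD = Css × Vd = 27.5 × 93.5 = 2571 mg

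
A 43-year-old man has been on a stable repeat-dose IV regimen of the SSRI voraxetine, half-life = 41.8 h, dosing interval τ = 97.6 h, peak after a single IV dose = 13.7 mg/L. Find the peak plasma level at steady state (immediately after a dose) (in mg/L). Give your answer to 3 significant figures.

k = ln2 / t½ = 0.693147 / 41.8 = 0.01658 h⁻¹
e^(−kτ) = e^(−0.01658 × 97.6) = 0.1983
Accumulation ratio R = 1 / (1 − e^(−kτ)) = 1 / (1 − 0.1983) = 1.247
Steady-state peak = C₀ × R = 13.7 × 1.247 = 17.08 mg/L

17.1 mg/L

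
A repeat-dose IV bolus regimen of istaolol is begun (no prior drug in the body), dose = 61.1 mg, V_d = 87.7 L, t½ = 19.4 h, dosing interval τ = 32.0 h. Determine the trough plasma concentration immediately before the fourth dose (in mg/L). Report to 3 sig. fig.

C₀ per dose = Dose / Vd = 61.1 / 87.7 = 0.6967 mg/L
k = ln2 / t½ = 0.693147 / 19.4 = 0.03573 h⁻¹
Fraction remaining after one interval: r = e^(−kτ) = e^(−0.03573 × 32.0) = 0.3187
Before dose 4, 3 doses have been given (aged 1τ, 2τ, 3τ).
C_trough = C₀ × (r + r² + … + r^3) = C₀ × r(1−r^3)/(1−r)
        = 0.6967 × 0.3187 × (1 − 0.03237) / (1 − 0.3187) = 0.3154 mg/L

0.315 mg/L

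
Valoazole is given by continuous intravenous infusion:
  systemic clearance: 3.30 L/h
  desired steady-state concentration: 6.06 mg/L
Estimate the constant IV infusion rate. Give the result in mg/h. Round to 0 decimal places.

At steady state, infusion rate R₀ = Css × CL = 6.06 × 3.300 = 20.00 mg/h

20 mg/h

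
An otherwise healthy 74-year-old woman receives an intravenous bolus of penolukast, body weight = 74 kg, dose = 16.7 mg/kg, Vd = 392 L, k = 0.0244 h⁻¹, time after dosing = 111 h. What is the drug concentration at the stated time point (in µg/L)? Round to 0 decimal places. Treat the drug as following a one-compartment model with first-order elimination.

210 µg/L

Total dose = 16.7 × 74 = 1236 mg
C₀ = Dose / Vd = 1236 / 392 = 3.153 mg/L
C = C₀ · e^(−k·t) = 3.153 × e^(−0.02440 × 111)
  = 3.153 × 0.06664 = 0.2101 mg/L
Convert: 0.2101 mg/L × 1000 = 210.1 µg/L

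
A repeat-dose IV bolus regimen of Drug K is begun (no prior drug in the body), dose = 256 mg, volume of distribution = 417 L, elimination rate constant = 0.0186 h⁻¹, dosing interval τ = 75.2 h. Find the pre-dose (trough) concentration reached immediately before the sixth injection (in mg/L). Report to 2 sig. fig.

0.20 mg/L

C₀ per dose = Dose / Vd = 256 / 417 = 0.6139 mg/L
Fraction remaining after one interval: r = e^(−kτ) = e^(−0.01860 × 75.2) = 0.2469
Before dose 6, 5 doses have been given (aged 1τ, 2τ, 3τ, 4τ, 5τ).
C_trough = C₀ × (r + r² + … + r^5) = C₀ × r(1−r^5)/(1−r)
        = 0.6139 × 0.2469 × (1 − 0.0009175) / (1 − 0.2469) = 0.2011 mg/L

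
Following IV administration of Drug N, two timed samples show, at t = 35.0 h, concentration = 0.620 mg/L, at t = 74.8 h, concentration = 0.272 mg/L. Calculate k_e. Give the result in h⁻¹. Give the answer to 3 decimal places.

0.021 h⁻¹

k = ln(C₁/C₂) / (t₂ − t₁) = ln(0.620/0.272) / (74.8 − 35.0)
  = 0.8239 / 39.80 = 0.02070 h⁻¹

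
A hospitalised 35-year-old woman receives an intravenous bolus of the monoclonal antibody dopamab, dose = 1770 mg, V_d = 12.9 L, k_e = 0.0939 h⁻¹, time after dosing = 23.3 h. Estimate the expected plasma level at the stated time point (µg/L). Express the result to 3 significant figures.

15400 µg/L

C₀ = Dose / Vd = 1770 / 12.9 = 137.2 mg/L
C = C₀ · e^(−k·t) = 137.2 × e^(−0.09390 × 23.3)
  = 137.2 × 0.1122 = 15.39 mg/L
Convert: 15.39 mg/L × 1000 = 15390 µg/L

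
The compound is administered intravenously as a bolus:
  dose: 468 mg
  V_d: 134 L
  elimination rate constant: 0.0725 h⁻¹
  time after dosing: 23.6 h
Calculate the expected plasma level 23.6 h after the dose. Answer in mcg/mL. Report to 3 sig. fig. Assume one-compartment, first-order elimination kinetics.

C₀ = Dose / Vd = 468.0 / 134 = 3.493 mg/L
C = C₀ · e^(−k·t) = 3.493 × e^(−0.07250 × 23.6)
  = 3.493 × 0.1807 = 0.6312 mg/L
(0.6312 mg/L = 0.6312 mcg/mL)

0.631 mcg/mL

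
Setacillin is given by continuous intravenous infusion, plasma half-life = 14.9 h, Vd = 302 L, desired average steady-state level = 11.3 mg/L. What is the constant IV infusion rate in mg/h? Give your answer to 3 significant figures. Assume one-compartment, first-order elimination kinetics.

k = ln2 / t½ = 0.693147 / 14.9 = 0.04652 h⁻¹
CL = k × Vd = 0.04652 × 302 = 14.05 L/h
At steady state, infusion rate R₀ = Css × CL = 11.3 × 14.05 = 158.8 mg/h

159 mg/h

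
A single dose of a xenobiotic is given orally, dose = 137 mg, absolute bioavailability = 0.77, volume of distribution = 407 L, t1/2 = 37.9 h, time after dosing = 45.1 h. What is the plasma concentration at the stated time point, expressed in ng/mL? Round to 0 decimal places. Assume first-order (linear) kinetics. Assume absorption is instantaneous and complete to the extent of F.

Amount reaching circulation = F × Dose = 0.77 × 137.0 = 105.5 mg
C₀ = F·Dose / Vd = 105.5 / 407 = 0.2592 mg/L
k = ln2 / t½ = 0.693147 / 37.9 = 0.01829 h⁻¹
C = C₀ · e^(−k·t) = 0.2592 × e^(−0.01829 × 45.1)
  = 0.2592 × 0.4383 = 0.1136 mg/L
Convert: 0.1136 mg/L × 1000 = 113.6 ng/mL

114 ng/mL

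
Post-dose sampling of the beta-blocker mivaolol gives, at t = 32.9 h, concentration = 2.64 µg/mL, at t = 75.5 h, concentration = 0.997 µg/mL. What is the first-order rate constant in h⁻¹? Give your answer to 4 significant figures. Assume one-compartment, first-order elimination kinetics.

k = ln(C₁/C₂) / (t₂ − t₁) = ln(2.64/0.997) / (75.5 − 32.9)
  = 0.9738 / 42.60 = 0.02286 h⁻¹

0.02286 h⁻¹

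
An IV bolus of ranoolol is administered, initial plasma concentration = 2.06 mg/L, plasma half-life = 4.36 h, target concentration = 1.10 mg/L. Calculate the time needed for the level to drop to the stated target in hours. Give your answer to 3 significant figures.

k = ln2 / t½ = 0.693147 / 4.36 = 0.1590 h⁻¹
t = ln(C₀ / C) / k = ln(2.060 / 1.10) / 0.1590
  = ln(1.873) / 0.1590 = 0.6275 / 0.1590 = 3.947 h

3.95 h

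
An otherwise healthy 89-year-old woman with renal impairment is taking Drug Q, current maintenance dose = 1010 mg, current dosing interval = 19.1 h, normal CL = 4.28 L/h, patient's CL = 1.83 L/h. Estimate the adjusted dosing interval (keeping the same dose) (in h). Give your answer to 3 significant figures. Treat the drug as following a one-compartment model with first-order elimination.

44.7 h

To keep the same average steady-state level, dosing rate must scale with clearance.
CL ratio = 1.83 / 4.28 = 0.4276
New interval (same dose) = 19.1 / 0.4276 = 44.67 h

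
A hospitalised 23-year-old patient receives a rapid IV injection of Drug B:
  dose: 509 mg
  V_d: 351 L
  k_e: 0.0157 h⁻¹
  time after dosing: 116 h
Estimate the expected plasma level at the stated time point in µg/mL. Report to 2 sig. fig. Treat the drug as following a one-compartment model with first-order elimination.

0.23 µg/mL

C₀ = Dose / Vd = 509.0 / 351 = 1.450 mg/L
C = C₀ · e^(−k·t) = 1.450 × e^(−0.01570 × 116)
  = 1.450 × 0.1618 = 0.2346 mg/L
(0.2346 mg/L = 0.2346 µg/mL)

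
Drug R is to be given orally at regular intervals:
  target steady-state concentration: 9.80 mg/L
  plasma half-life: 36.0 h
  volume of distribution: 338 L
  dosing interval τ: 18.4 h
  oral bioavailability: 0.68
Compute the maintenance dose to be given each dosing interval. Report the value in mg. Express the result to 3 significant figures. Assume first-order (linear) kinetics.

1730 mg

k = ln2 / t½ = 0.693147 / 36.0 = 0.01925 h⁻¹
CL = k × Vd = 0.01925 × 338 = 6.507 L/h
At steady state, F × (Dose/τ) = Css × CL.
Dose = Css × CL × τ / F = 9.80 × 6.507 × 18.4 / 0.68 = 1726 mg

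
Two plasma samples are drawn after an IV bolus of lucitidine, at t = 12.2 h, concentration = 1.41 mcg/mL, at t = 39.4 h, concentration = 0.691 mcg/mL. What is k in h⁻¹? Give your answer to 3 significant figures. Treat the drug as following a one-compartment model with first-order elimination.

0.0262 h⁻¹

k = ln(C₁/C₂) / (t₂ − t₁) = ln(1.41/0.691) / (39.4 − 12.2)
  = 0.7132 / 27.20 = 0.02622 h⁻¹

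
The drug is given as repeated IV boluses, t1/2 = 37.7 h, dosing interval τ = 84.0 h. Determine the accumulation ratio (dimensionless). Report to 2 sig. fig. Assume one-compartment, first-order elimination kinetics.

k = ln2 / t½ = 0.693147 / 37.7 = 0.01839 h⁻¹
e^(−kτ) = e^(−0.01839 × 84.0) = 0.2134
Accumulation ratio R = 1 / (1 − e^(−kτ)) = 1 / (1 − 0.2134) = 1.271

1.3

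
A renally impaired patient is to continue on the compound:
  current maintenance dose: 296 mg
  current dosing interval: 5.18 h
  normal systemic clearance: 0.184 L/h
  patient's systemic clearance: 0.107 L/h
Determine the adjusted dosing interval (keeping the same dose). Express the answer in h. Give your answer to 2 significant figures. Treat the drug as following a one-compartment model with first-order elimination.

8.9 h

To keep the same average steady-state level, dosing rate must scale with clearance.
CL ratio = 0.107 / 0.184 = 0.5815
New interval (same dose) = 5.18 / 0.5815 = 8.908 h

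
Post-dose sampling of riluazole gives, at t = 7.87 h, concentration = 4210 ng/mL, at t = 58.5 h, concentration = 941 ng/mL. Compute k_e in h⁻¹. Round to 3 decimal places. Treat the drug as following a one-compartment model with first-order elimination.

0.030 h⁻¹

k = ln(C₁/C₂) / (t₂ − t₁) = ln(4210/941) / (58.5 − 7.87)
  = 1.498 / 50.63 = 0.02959 h⁻¹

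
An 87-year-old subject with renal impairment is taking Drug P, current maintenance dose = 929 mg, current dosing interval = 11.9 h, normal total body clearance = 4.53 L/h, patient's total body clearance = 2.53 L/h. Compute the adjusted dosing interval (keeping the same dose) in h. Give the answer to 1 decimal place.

To keep the same average steady-state level, dosing rate must scale with clearance.
CL ratio = 2.53 / 4.53 = 0.5585
New interval (same dose) = 11.9 / 0.5585 = 21.31 h

21.3 h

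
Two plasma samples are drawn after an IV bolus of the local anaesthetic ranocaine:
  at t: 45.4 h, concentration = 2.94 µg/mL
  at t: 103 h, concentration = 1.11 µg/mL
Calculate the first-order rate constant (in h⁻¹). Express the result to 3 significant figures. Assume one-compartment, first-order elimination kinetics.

0.0169 h⁻¹

k = ln(C₁/C₂) / (t₂ − t₁) = ln(2.94/1.11) / (103 − 45.4)
  = 0.9740 / 57.60 = 0.01691 h⁻¹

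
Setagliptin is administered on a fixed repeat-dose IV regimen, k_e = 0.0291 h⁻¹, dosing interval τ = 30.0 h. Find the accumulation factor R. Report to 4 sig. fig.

1.717

e^(−kτ) = e^(−0.02910 × 30.0) = 0.4177
Accumulation ratio R = 1 / (1 − e^(−kτ)) = 1 / (1 − 0.4177) = 1.717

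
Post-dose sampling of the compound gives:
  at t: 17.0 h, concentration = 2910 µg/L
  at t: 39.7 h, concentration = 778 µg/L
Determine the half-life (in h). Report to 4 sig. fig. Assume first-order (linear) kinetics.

k = ln(C₁/C₂) / (t₂ − t₁) = ln(2910/778) / (39.7 − 17.0)
  = 1.319 / 22.70 = 0.05811 h⁻¹
t½ = ln2 / k = 0.693147 / 0.05811 = 11.93 h

11.93 h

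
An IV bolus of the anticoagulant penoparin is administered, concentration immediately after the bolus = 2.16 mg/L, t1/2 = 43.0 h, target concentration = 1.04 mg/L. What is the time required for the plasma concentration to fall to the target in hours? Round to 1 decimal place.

45.3 h

k = ln2 / t½ = 0.693147 / 43.0 = 0.01612 h⁻¹
t = ln(C₀ / C) / k = ln(2.160 / 1.04) / 0.01612
  = ln(2.077) / 0.01612 = 0.7309 / 0.01612 = 45.34 h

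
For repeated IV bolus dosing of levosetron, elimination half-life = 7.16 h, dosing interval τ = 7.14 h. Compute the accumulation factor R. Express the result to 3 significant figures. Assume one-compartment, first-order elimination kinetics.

k = ln2 / t½ = 0.693147 / 7.16 = 0.09681 h⁻¹
e^(−kτ) = e^(−0.09681 × 7.14) = 0.5010
Accumulation ratio R = 1 / (1 − e^(−kτ)) = 1 / (1 − 0.5010) = 2.004

2.00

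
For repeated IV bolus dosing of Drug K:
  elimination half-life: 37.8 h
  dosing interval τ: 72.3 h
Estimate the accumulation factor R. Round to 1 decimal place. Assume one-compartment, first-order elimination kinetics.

1.4

k = ln2 / t½ = 0.693147 / 37.8 = 0.01834 h⁻¹
e^(−kτ) = e^(−0.01834 × 72.3) = 0.2655
Accumulation ratio R = 1 / (1 − e^(−kτ)) = 1 / (1 − 0.2655) = 1.361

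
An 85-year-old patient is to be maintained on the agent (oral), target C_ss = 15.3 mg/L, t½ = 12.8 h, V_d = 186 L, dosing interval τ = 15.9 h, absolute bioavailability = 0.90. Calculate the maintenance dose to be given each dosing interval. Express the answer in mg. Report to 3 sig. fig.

2720 mg

k = ln2 / t½ = 0.693147 / 12.8 = 0.05415 h⁻¹
CL = k × Vd = 0.05415 × 186 = 10.07 L/h
At steady state, F × (Dose/τ) = Css × CL.
Dose = Css × CL × τ / F = 15.3 × 10.07 × 15.9 / 0.90 = 2722 mg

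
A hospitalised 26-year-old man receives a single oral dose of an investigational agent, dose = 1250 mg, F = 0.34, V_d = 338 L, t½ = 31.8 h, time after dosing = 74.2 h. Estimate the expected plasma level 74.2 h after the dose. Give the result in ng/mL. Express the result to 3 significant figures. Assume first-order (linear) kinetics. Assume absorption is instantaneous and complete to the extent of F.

249 ng/mL

Amount reaching circulation = F × Dose = 0.34 × 1250 = 425.0 mg
C₀ = F·Dose / Vd = 425.0 / 338 = 1.257 mg/L
k = ln2 / t½ = 0.693147 / 31.8 = 0.02180 h⁻¹
C = C₀ · e^(−k·t) = 1.257 × e^(−0.02180 × 74.2)
  = 1.257 × 0.1984 = 0.2494 mg/L
Convert: 0.2494 mg/L × 1000 = 249.4 ng/mL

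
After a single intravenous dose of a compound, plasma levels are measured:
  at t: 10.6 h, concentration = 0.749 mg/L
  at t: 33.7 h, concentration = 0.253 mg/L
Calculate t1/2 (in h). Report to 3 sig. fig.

k = ln(C₁/C₂) / (t₂ − t₁) = ln(0.749/0.253) / (33.7 − 10.6)
  = 1.085 / 23.10 = 0.04697 h⁻¹
t½ = ln2 / k = 0.693147 / 0.04697 = 14.76 h

14.8 h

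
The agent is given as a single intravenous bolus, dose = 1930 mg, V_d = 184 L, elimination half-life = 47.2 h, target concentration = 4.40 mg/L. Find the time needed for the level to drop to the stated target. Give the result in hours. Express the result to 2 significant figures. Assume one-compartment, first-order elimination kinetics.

C₀ = Dose / Vd = 1930 / 184 = 10.49 mg/L
k = ln2 / t½ = 0.693147 / 47.2 = 0.01469 h⁻¹
t = ln(C₀ / C) / k = ln(10.49 / 4.40) / 0.01469
  = ln(2.384) / 0.01469 = 0.8688 / 0.01469 = 59.14 h

59 h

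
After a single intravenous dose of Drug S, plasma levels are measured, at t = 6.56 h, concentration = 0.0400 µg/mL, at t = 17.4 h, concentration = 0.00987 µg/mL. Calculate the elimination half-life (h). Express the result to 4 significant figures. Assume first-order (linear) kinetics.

5.369 h

k = ln(C₁/C₂) / (t₂ − t₁) = ln(0.0400/0.00987) / (17.4 − 6.56)
  = 1.399 / 10.84 = 0.1291 h⁻¹
t½ = ln2 / k = 0.693147 / 0.1291 = 5.369 h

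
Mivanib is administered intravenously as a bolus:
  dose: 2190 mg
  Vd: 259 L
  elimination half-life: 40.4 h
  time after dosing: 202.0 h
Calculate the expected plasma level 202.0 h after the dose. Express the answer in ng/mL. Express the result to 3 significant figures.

264 ng/mL

C₀ = Dose / Vd = 2190 / 259 = 8.456 mg/L
k = ln2 / t½ = 0.693147 / 40.4 = 0.01716 h⁻¹
t / t½ = 202.0 / 40.4 = 5 half-lives
C = C₀ × (1/2)^5 = 8.456 × 0.03125 = 0.2643 mg/L
Convert: 0.2643 mg/L × 1000 = 264.3 ng/mL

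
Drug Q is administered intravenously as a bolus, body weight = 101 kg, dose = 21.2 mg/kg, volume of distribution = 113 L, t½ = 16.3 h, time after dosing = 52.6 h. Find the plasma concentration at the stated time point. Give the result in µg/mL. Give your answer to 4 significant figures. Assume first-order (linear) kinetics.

Total dose = 21.2 × 101 = 2141 mg
C₀ = Dose / Vd = 2141 / 113 = 18.95 mg/L
k = ln2 / t½ = 0.693147 / 16.3 = 0.04252 h⁻¹
C = C₀ · e^(−k·t) = 18.95 × e^(−0.04252 × 52.6)
  = 18.95 × 0.1068 = 2.024 mg/L
(2.024 mg/L = 2.024 µg/mL)

2.024 µg/mL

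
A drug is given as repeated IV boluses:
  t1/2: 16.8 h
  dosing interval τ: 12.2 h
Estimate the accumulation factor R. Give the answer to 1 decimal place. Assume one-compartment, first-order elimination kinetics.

k = ln2 / t½ = 0.693147 / 16.8 = 0.04126 h⁻¹
e^(−kτ) = e^(−0.04126 × 12.2) = 0.6045
Accumulation ratio R = 1 / (1 − e^(−kτ)) = 1 / (1 − 0.6045) = 2.528

2.5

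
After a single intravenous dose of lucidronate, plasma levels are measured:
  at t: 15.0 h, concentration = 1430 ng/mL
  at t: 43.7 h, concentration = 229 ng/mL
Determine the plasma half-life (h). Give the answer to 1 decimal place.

k = ln(C₁/C₂) / (t₂ − t₁) = ln(1430/229) / (43.7 − 15.0)
  = 1.832 / 28.70 = 0.06383 h⁻¹
t½ = ln2 / k = 0.693147 / 0.06383 = 10.86 h

10.9 h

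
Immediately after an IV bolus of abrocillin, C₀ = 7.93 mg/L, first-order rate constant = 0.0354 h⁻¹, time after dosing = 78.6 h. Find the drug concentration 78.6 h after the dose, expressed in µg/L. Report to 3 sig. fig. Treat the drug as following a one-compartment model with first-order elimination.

491 µg/L

C = C₀ · e^(−k·t) = 7.930 × e^(−0.03540 × 78.6)
  = 7.930 × 0.06189 = 0.4908 mg/L
Convert: 0.4908 mg/L × 1000 = 490.8 µg/L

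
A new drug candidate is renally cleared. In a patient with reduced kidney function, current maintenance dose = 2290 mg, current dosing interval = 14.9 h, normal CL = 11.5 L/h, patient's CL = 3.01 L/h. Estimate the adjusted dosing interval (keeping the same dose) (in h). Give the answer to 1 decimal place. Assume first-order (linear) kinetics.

To keep the same average steady-state level, dosing rate must scale with clearance.
CL ratio = 3.01 / 11.5 = 0.2617
New interval (same dose) = 14.9 / 0.2617 = 56.94 h

56.9 h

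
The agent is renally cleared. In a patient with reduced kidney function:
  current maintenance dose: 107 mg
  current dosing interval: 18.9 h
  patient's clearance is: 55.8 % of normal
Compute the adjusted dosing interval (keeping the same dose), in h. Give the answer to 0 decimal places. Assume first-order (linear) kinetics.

To keep the same average steady-state level, dosing rate must scale with clearance.
CL ratio = 55.8 / 100 = 0.5580
New interval (same dose) = 18.9 / 0.5580 = 33.87 h

34 h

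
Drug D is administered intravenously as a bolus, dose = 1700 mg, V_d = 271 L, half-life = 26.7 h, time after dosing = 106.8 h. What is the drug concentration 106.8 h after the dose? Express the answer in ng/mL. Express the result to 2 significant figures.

390 ng/mL

C₀ = Dose / Vd = 1700 / 271 = 6.273 mg/L
k = ln2 / t½ = 0.693147 / 26.7 = 0.02596 h⁻¹
t / t½ = 106.8 / 26.7 = 4 half-lives
C = C₀ × (1/2)^4 = 6.273 × 0.06250 = 0.3921 mg/L
Convert: 0.3921 mg/L × 1000 = 392.1 ng/mL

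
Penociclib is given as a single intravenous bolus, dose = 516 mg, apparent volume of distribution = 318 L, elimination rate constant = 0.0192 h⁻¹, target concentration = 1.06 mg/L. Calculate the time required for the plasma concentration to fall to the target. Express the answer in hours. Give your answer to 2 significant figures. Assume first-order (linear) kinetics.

C₀ = Dose / Vd = 516.0 / 318 = 1.623 mg/L
t = ln(C₀ / C) / k = ln(1.623 / 1.06) / 0.01920
  = ln(1.531) / 0.01920 = 0.4259 / 0.01920 = 22.18 h

22 h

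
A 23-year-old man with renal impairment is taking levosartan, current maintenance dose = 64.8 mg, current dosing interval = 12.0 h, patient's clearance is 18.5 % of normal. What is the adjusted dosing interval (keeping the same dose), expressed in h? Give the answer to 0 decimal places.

To keep the same average steady-state level, dosing rate must scale with clearance.
CL ratio = 18.5 / 100 = 0.1850
New interval (same dose) = 12.0 / 0.1850 = 64.86 h

65 h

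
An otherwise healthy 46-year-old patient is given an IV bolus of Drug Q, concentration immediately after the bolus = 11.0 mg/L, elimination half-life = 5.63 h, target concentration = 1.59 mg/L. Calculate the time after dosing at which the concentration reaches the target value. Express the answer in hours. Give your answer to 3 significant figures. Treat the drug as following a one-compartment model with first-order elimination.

15.7 h

k = ln2 / t½ = 0.693147 / 5.63 = 0.1231 h⁻¹
t = ln(C₀ / C) / k = ln(11.00 / 1.59) / 0.1231
  = ln(6.918) / 0.1231 = 1.934 / 0.1231 = 15.71 h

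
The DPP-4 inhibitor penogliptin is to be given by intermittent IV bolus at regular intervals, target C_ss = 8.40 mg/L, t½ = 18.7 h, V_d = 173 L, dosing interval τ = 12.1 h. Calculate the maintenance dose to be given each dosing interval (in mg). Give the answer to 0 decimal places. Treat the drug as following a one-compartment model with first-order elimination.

k = ln2 / t½ = 0.693147 / 18.7 = 0.03707 h⁻¹
CL = k × Vd = 0.03707 × 173 = 6.413 L/h
At steady state, Dose/τ = Css × CL.
Dose = Css × CL × τ = 8.40 × 6.413 × 12.1 = 651.8 mg

652 mg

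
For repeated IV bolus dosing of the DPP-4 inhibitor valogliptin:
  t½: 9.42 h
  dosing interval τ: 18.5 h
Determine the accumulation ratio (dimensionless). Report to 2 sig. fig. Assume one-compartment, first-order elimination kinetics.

1.3

k = ln2 / t½ = 0.693147 / 9.42 = 0.07358 h⁻¹
e^(−kτ) = e^(−0.07358 × 18.5) = 0.2563
Accumulation ratio R = 1 / (1 − e^(−kτ)) = 1 / (1 − 0.2563) = 1.345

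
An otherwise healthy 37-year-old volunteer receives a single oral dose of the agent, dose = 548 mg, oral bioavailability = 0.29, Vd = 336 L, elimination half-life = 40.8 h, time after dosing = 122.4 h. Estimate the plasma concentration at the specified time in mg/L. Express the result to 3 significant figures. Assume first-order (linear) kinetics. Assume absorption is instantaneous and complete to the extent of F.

0.0591 mg/L

Amount reaching circulation = F × Dose = 0.29 × 548.0 = 158.9 mg
C₀ = F·Dose / Vd = 158.9 / 336 = 0.4729 mg/L
k = ln2 / t½ = 0.693147 / 40.8 = 0.01699 h⁻¹
t / t½ = 122.4 / 40.8 = 3 half-lives
C = C₀ × (1/2)^3 = 0.4729 × 0.1250 = 0.05911 mg/L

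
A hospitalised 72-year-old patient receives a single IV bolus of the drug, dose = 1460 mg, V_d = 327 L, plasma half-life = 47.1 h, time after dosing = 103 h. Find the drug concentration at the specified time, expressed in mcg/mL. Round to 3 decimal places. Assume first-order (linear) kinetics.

0.981 mcg/mL

C₀ = Dose / Vd = 1460 / 327 = 4.465 mg/L
k = ln2 / t½ = 0.693147 / 47.1 = 0.01472 h⁻¹
C = C₀ · e^(−k·t) = 4.465 × e^(−0.01472 × 103)
  = 4.465 × 0.2196 = 0.9805 mg/L
(0.9805 mg/L = 0.9805 mcg/mL)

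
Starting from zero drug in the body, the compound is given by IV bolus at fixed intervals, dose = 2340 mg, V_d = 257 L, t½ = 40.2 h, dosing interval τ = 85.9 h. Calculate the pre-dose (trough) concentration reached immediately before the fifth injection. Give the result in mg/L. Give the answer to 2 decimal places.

2.67 mg/L

C₀ per dose = Dose / Vd = 2340 / 257 = 9.105 mg/L
k = ln2 / t½ = 0.693147 / 40.2 = 0.01724 h⁻¹
Fraction remaining after one interval: r = e^(−kτ) = e^(−0.01724 × 85.9) = 0.2274
Before dose 5, 4 doses have been given (aged 1τ, 2τ, 3τ, 4τ).
C_trough = C₀ × (r + r² + … + r^4) = C₀ × r(1−r^4)/(1−r)
        = 9.105 × 0.2274 × (1 − 0.002674) / (1 − 0.2274) = 2.673 mg/L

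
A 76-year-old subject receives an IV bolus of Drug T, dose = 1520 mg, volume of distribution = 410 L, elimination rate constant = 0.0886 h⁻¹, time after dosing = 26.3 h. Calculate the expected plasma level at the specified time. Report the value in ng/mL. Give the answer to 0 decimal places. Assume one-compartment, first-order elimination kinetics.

361 ng/mL

C₀ = Dose / Vd = 1520 / 410 = 3.707 mg/L
C = C₀ · e^(−k·t) = 3.707 × e^(−0.08860 × 26.3)
  = 3.707 × 0.09728 = 0.3606 mg/L
Convert: 0.3606 mg/L × 1000 = 360.6 ng/mL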